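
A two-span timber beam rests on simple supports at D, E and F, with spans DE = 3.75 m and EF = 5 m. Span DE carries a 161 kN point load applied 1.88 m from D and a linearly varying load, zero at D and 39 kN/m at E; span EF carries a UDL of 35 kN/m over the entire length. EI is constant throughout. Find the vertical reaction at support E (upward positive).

R_E = 276.1 kN

Insert a hinge at E; M_E is the redundant, and each span becomes simply supported.
Discontinuity in slope at E on the released structure — sum the simple-span end rotations:
  span DE: point load 161 at a = 1.88: Pab(L + a)/(6LEI) = 141.6/EI
  span DE: triangular load, peak 39: w₀L³/(45EI) = 45.7/EI
  span EF: UDL 35: wL³/(24EI) = 182.3/EI
  relative rotation θ_0 = (187.3 + 182.3)/EI = 369.6/EI
A unit hogging moment at E produces rotation L₁/(3EI) + L₂/(3EI) = 2.917/EI.
Compatibility: M_E·(L₁+L₂)/(3EI) = θ_0, giving M_E = 126.7 kN·m (hogging).
Span DE, ΣM about D with M_E applied at E: R_E^{DE}·3.75 = 485.5 + 126.7, so R_E^{DE} = 163.3 kN and R_D = 234.1 − 163.3 = 70.87 kN.
Span EF, ΣM about F: R_E^{EF}·5 = 437.5 + 126.7, so R_E^{EF} = 112.8 kN and R_F = 175 − 112.8 = 62.15 kN.
R_E = 163.3 + 112.8 = 276.1 kN.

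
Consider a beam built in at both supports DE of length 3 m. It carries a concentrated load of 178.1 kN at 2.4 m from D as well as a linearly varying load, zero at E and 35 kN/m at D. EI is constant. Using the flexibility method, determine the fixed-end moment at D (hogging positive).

M_D = 32.85 kN·m

Release both end moments; the primary structure is a simply-supported span DE with redundants M_D and M_E.
On the primary (simply-supported) span, the end slopes from the loading are:
  at D: point load 178.1 at a = 2.4: Pab(L + b)/(6LEI) = 51.29/EI
  at E: point load 178.1 at a = 2.4: Pab(L + a)/(6LEI) = 76.94/EI
  at D: triangular load, peak 35: w₀L³/(45EI) = 21/EI
  at E: triangular load, peak 35: 7w₀L³/(360EI) = 18.38/EI
  θ_D0 = 72.29/EI,  θ_E0 = 95.31/EI
Flexibility coefficients: a unit moment at one end gives L/(3EI) there and L/(6EI) at the far end, so f₁₁ = f₂₂ = 1/EI and f₁₂ = f₂₁ = 0.5/EI.
Compatibility — zero rotation at each built-in end:
  1 M_D + 0.5 M_E = 72.29
  0.5 M_D + 1 M_E = 95.31
Solving the pair gives M_D = 32.85 kN·m and M_E = 78.89 kN·m (hogging).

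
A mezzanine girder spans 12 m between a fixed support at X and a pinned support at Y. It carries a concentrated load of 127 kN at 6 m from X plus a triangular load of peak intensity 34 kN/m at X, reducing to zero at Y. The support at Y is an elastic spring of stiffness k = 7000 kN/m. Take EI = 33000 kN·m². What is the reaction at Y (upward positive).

R_Y = 79.83 kN

Remove the prop at Y; the released (primary) structure is a cantilever built in at X.
Deflection at Y on the released cantilever, summing each load's contribution:
  point load 127 at a = 6: Pa²(3L − a)/(6EI) = 22860/EI
  triangular load, peak 34 at the fixed end: w₀L⁴/(30EI) = 23501/EI
  δ_0 = 46361/EI
Flexibility coefficient — unit upward force at Y: δ_{YY} = L³/(3EI) = 576/EI.
With EI = 33000 kN·m²: δ_0 = 1.4049 m and δ_{YY} = 0.017455 m/kN.
Compatibility — the spring shortens by R_Y/k under the reaction it provides: δ_0 − R_Y·δ_{YY} = R_Y/k. With 1/k = 0.000143 m/kN, R_Y = δ_0 / (δ_{YY} + 1/k) = 1.4049 / (0.017455 + 0.000143) = 79.83 kN.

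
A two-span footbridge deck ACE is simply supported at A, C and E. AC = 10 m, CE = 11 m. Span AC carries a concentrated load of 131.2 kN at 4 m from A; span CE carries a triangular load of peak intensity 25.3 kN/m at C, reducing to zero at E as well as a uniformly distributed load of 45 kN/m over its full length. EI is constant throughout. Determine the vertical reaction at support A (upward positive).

Release continuity at C by inserting a hinge; the redundant is the internal moment M_C. The primary structure is two simply-supported spans AC and CE.
Discontinuity in slope at C on the released structure — sum the simple-span end rotations:
  span AC: point load 131.2 at a = 4: Pab(L + a)/(6LEI) = 734.7/EI
  span CE: triangular load, peak 25.3: w₀L³/(45EI) = 748.3/EI
  span CE: UDL 45: wL³/(24EI) = 2496/EI
  relative rotation θ_0 = (734.7 + 3244)/EI = 3979/EI
A unit hogging moment at C produces rotation L₁/(3EI) + L₂/(3EI) = 7/EI.
Slope continuity at C: θ_0 = M_C·7/EI, so M_C = 3979/7 = 568.4 kN·m (hogging).
Span AC, ΣM about A with M_C applied at C: R_C^{AC}·10 = 524.8 + 568.4, so R_C^{AC} = 109.3 kN and R_A = 131.2 − 109.3 = 21.88 kN.

R_A = 21.88 kN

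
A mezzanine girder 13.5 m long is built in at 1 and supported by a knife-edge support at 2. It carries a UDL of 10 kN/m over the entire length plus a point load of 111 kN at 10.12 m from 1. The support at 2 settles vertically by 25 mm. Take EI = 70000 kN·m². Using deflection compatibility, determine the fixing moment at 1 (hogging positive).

Take the reaction at 2 as the redundant and release it; the primary structure is a cantilever fixed at 1.
Downward deflection at the released point 2 due to the loads:
  UDL 10: wL⁴/(8EI) = 41519/EI
  point load 111 at a = 10.12: Pa²(3L − a)/(6EI) = 57560/EI
  δ_0 = 99079/EI
Flexibility coefficient — unit upward force at 2: δ_{22} = L³/(3EI) = 820.1/EI.
With EI = 70000 kN·m²: δ_0 = 1.4154 m and δ_{22} = 0.011716 m/kN.
Compatibility — the beam at 2 must follow the support down by 0.025 m: δ_0 − R_2·δ_{22} = 0.025, so R_2 = (1.4154 − 0.025)/0.011716 = 118.7 kN.
Moment equilibrium about 1: M_1 = Σ(load moments about 1) − R_2·L = 2035 − 118.7×13.5 = 432.4 kN·m.

M_1 = 432.4 kN·m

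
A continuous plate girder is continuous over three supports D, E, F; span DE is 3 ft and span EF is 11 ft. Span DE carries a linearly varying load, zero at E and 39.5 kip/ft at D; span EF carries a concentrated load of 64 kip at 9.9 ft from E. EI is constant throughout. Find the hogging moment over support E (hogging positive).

Insert a hinge at E; M_E is the redundant, and each span becomes simply supported.
Rotations at E on the released spans (each span's end-slope, ×1/EI):
  span DE: triangular load, peak 39.5: 7w₀L³/(360EI) = 20.74/EI
  span EF: point load 64 at a = 9.9: Pab(L + b)/(6LEI) = 127.8/EI
  relative rotation θ_0 = (20.74 + 127.8)/EI = 148.5/EI
A unit hogging moment at E produces rotation L₁/(3EI) + L₂/(3EI) = 4.667/EI.
Compatibility: M_E·(L₁+L₂)/(3EI) = θ_0, giving M_E = 31.82 kip·ft (hogging).

M_E = 31.82 kip·ft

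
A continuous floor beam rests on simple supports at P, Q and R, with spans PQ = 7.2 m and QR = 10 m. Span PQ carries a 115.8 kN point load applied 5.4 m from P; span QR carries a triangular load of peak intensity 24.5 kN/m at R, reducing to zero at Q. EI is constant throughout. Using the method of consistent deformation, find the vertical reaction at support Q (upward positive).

R_Q = 161.2 kN

Take M_Q as the redundant. Released structure: two simple spans PQ and QR with a hinge at Q.
Rotations at Q on the released spans (each span's end-slope, ×1/EI):
  span PQ: point load 115.8 at a = 5.4: Pab(L + a)/(6LEI) = 328.3/EI
  span QR: triangular load, peak 24.5: 7w₀L³/(360EI) = 476.4/EI
  relative rotation θ_0 = (328.3 + 476.4)/EI = 804.7/EI
A unit hogging moment at Q produces rotation L₁/(3EI) + L₂/(3EI) = 5.733/EI.
Slope continuity at Q: θ_0 = M_Q·5.733/EI, so M_Q = 804.7/5.733 = 140.4 kN·m (hogging).
Span PQ, ΣM about P with M_Q applied at Q: R_Q^{PQ}·7.2 = 625.3 + 140.4, so R_Q^{PQ} = 106.3 kN and R_P = 115.8 − 106.3 = 9.457 kN.
Span QR, ΣM about R: R_Q^{QR}·10 = 408.3 + 140.4, so R_Q^{QR} = 54.87 kN and R_R = 122.5 − 54.87 = 67.63 kN.
R_Q = 106.3 + 54.87 = 161.2 kN.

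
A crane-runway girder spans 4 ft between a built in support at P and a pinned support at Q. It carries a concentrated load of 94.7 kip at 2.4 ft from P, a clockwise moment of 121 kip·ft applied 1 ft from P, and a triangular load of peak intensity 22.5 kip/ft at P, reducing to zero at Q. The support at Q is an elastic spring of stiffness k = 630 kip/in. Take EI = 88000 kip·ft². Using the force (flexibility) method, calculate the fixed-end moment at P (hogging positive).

M_P = 227.7 kip·ft

Choose R_Q as the redundant. The primary structure is the cantilever fixed at P.
Free-end deflection of the primary structure under the applied loading (downward +):
  point load 94.7 at a = 2.4: Pa²(3L − a)/(6EI) = 872.8/EI
  clockwise couple 121 at a = 1: M₀a(2L − a)/(2EI) = 423.5/EI
  triangular load, peak 22.5 at the fixed end: w₀L⁴/(30EI) = 192/EI
  δ_0 = 1488/EI
Tip deflection under a unit load at Q: L³/(3EI) = 21.33/EI.
With EI = 88000 kip·ft²: δ_0 = 0.016912 ft and δ_{QQ} = 0.000242 ft/kip.
Compatibility — the spring shortens by R_Q/k under the reaction it provides: δ_0 − R_Q·δ_{QQ} = R_Q/k. With 1/k = 1/(630×12) ft/kip = 0.000132 ft/kip, R_Q = δ_0 / (δ_{QQ} + 1/k) = 0.016912 / (0.000242 + 0.000132) = 45.13 kip.
Moment equilibrium about P: M_P = Σ(load moments about P) − R_Q·L = 408.3 − 45.13×4 = 227.7 kip·ft.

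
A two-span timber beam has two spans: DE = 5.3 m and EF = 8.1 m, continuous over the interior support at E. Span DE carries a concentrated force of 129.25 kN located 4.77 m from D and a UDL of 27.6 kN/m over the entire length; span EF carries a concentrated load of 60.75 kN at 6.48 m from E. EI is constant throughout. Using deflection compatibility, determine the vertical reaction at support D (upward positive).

R_D = 69.07 kN

Release continuity at E by inserting a hinge; the redundant is the internal moment M_E. The primary structure is two simply-supported spans DE and EF.
Discontinuity in slope at E on the released structure — sum the simple-span end rotations:
  span DE: point load 129.25 at a = 4.77: Pab(L + a)/(6LEI) = 103.5/EI
  span DE: UDL 27.6: wL³/(24EI) = 171.2/EI
  span EF: point load 60.75 at a = 6.48: Pab(L + b)/(6LEI) = 127.5/EI
  relative rotation θ_0 = (274.7 + 127.5)/EI = 402.2/EI
A unit hogging moment at E produces rotation L₁/(3EI) + L₂/(3EI) = 4.467/EI.
Compatibility: M_E·(L₁+L₂)/(3EI) = θ_0, giving M_E = 90.05 kN·m (hogging).
Span DE, ΣM about D with M_E applied at E: R_E^{DE}·5.3 = 1004 + 90.05, so R_E^{DE} = 206.5 kN and R_D = 275.5 − 206.5 = 69.07 kN.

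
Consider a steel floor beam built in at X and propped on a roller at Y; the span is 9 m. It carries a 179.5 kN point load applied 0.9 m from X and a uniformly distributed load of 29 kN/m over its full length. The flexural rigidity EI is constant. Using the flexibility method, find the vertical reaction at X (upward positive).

R_X = 340 kN

Take the reaction at Y as the redundant and release it; the primary structure is a cantilever fixed at X.
Downward deflection at the released point Y due to the loads:
  point load 179.5 at a = 0.9: Pa²(3L − a)/(6EI) = 632.5/EI
  UDL 29: wL⁴/(8EI) = 23784/EI
  δ_0 = 24416/EI
Flexibility coefficient — unit upward force at Y: δ_{YY} = L³/(3EI) = 243/EI.
The prop prevents deflection at Y: R_Y = δ_0/δ_{YY} = 24416/243 = 100.5 kN.
Vertical equilibrium: R_X = ΣP − R_Y = 440.5 − 100.5 = 340 kN.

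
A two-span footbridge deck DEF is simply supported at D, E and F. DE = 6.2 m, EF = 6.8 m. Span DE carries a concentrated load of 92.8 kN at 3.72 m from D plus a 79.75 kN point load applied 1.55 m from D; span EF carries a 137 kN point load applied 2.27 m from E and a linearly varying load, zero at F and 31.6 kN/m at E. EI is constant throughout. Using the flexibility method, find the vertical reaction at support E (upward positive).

R_E = 306.8 kN

Insert a hinge at E; M_E is the redundant, and each span becomes simply supported.
End slopes at the hinge E, treating each span as simply supported:
  span DE: point load 92.8 at a = 3.72: Pab(L + a)/(6LEI) = 228.3/EI
  span DE: point load 79.75 at a = 1.55: Pab(L + a)/(6LEI) = 119.7/EI
  span EF: point load 137 at a = 2.27: Pab(L + b)/(6LEI) = 391.2/EI
  span EF: triangular load, peak 31.6: w₀L³/(45EI) = 220.8/EI
  relative rotation θ_0 = (348.1 + 612)/EI = 960.1/EI
A unit hogging moment at E produces rotation L₁/(3EI) + L₂/(3EI) = 4.333/EI.
Slope continuity at E: θ_0 = M_E·4.333/EI, so M_E = 960.1/4.333 = 221.6 kN·m (hogging).
Span DE, ΣM about D with M_E applied at E: R_E^{DE}·6.2 = 468.8 + 221.6, so R_E^{DE} = 111.4 kN and R_D = 172.6 − 111.4 = 61.2 kN.
Span EF, ΣM about F: R_E^{EF}·6.8 = 1108 + 221.6, so R_E^{EF} = 195.5 kN and R_F = 244.4 − 195.5 = 48.97 kN.
R_E = 111.4 + 195.5 = 306.8 kN.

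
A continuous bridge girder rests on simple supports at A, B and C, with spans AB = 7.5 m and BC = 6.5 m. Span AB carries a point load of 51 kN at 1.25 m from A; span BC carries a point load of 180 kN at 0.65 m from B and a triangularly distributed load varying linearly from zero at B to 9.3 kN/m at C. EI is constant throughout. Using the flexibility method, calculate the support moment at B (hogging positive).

M_B = 73.69 kN·m

Take M_B as the redundant. Released structure: two simple spans AB and BC with a hinge at B.
Discontinuity in slope at B on the released structure — sum the simple-span end rotations:
  span AB: point load 51 at a = 1.25: Pab(L + a)/(6LEI) = 77.47/EI
  span BC: point load 180 at a = 0.65: Pab(L + b)/(6LEI) = 216.7/EI
  span BC: triangular load, peak 9.3: 7w₀L³/(360EI) = 49.66/EI
  relative rotation θ_0 = (77.47 + 266.4)/EI = 343.9/EI
A unit hogging moment at B produces rotation L₁/(3EI) + L₂/(3EI) = 4.667/EI.
Compatibility: M_B·(L₁+L₂)/(3EI) = θ_0, giving M_B = 73.69 kN·m (hogging).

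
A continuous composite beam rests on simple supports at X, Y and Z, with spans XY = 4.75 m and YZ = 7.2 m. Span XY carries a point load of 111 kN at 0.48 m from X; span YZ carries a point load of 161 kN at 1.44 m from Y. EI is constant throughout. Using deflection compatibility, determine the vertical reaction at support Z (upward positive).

Release continuity at Y by inserting a hinge; the redundant is the internal moment M_Y. The primary structure is two simply-supported spans XY and YZ.
Rotations at Y on the released spans (each span's end-slope, ×1/EI):
  span XY: point load 111 at a = 0.48: Pab(L + a)/(6LEI) = 41.75/EI
  span YZ: point load 161 at a = 1.44: Pab(L + b)/(6LEI) = 400.6/EI
  relative rotation θ_0 = (41.75 + 400.6)/EI = 442.4/EI
A unit hogging moment at Y produces rotation L₁/(3EI) + L₂/(3EI) = 3.983/EI.
Slope continuity at Y: θ_0 = M_Y·3.983/EI, so M_Y = 442.4/3.983 = 111.1 kN·m (hogging).
Span YZ, ΣM about Z: R_Y^{YZ}·7.2 = 927.4 + 111.1, so R_Y^{YZ} = 144.2 kN and R_Z = 161 − 144.2 = 16.78 kN.

R_Z = 16.78 kN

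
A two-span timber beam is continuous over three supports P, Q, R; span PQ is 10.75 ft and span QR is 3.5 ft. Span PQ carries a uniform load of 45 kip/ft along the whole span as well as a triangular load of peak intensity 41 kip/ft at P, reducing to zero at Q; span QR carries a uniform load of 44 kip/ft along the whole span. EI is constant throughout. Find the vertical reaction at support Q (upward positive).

R_Q = 663.3 kip

Insert a hinge at Q; M_Q is the redundant, and each span becomes simply supported.
End slopes at the hinge Q, treating each span as simply supported:
  span PQ: UDL 45: wL³/(24EI) = 2329/EI
  span PQ: triangular load, peak 41: 7w₀L³/(360EI) = 990.4/EI
  span QR: UDL 44: wL³/(24EI) = 78.6/EI
  relative rotation θ_0 = (3320 + 78.6)/EI = 3398/EI
A unit hogging moment at Q produces rotation L₁/(3EI) + L₂/(3EI) = 4.75/EI.
Slope continuity at Q: θ_0 = M_Q·4.75/EI, so M_Q = 3398/4.75 = 715.4 kip·ft (hogging).
Span PQ, ΣM about P with M_Q applied at Q: R_Q^{PQ}·10.75 = 3390 + 715.4, so R_Q^{PQ} = 381.9 kip and R_P = 704.1 − 381.9 = 322.2 kip.
Span QR, ΣM about R: R_Q^{QR}·3.5 = 269.5 + 715.4, so R_Q^{QR} = 281.4 kip and R_R = 154 − 281.4 = -127.4 kip.
R_Q = 381.9 + 281.4 = 663.3 kip.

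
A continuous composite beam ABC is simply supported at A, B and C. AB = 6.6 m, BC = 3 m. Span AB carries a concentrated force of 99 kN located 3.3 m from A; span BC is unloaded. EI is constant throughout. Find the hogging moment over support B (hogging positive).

M_B = 84.23 kN·m

Take M_B as the redundant. Released structure: two simple spans AB and BC with a hinge at B.
Discontinuity in slope at B on the released structure — sum the simple-span end rotations:
  span AB: point load 99 at a = 3.3: Pab(L + a)/(6LEI) = 269.5/EI
  relative rotation θ_0 = (269.5 + 0)/EI = 269.5/EI
A unit hogging moment at B produces rotation L₁/(3EI) + L₂/(3EI) = 3.2/EI.
Compatibility: M_B·(L₁+L₂)/(3EI) = θ_0, giving M_B = 84.23 kN·m (hogging).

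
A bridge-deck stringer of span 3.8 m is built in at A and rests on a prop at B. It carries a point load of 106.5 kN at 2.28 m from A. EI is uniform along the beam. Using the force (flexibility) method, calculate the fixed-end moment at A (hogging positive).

M_A = 67.99 kN·m

Choose R_B as the redundant. The primary structure is the cantilever fixed at A.
Deflection at B on the released cantilever, summing each load's contribution:
  point load 106.5 at a = 2.28: Pa²(3L − a)/(6EI) = 841.5/EI
Flexibility coefficient — unit upward force at B: δ_{BB} = L³/(3EI) = 18.29/EI.
Compatibility at B: δ_0 − R_B·δ_{BB} = 0, so R_B = 841.5/18.29 = 46.01 kN.
Moment equilibrium about A: M_A = Σ(load moments about A) − R_B·L = 242.8 − 46.01×3.8 = 67.99 kN·m.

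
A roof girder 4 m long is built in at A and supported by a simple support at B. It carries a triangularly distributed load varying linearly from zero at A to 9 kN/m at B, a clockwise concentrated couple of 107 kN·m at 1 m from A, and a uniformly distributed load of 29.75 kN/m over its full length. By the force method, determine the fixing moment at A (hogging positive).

Remove the prop at B; the released (primary) structure is a cantilever built in at A.
Primary-structure tip deflection at B by superposition:
  triangular load, peak 9 at the free end: 11w₀L⁴/(120EI) = 211.2/EI
  clockwise couple 107 at a = 1: M₀a(2L − a)/(2EI) = 374.5/EI
  UDL 29.75: wL⁴/(8EI) = 952/EI
  δ_0 = 1538/EI
Flexibility coefficient — unit upward force at B: δ_{BB} = L³/(3EI) = 21.33/EI.
Compatibility at B: δ_0 − R_B·δ_{BB} = 0, so R_B = 1538/21.33 = 72.08 kN.
Moment equilibrium about A: M_A = Σ(load moments about A) − R_B·L = 393 − 72.08×4 = 104.7 kN·m.

M_A = 104.7 kN·m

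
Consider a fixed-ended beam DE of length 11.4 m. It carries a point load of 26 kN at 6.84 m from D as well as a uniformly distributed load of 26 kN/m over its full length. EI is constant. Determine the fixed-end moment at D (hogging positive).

M_D = 310 kN·m

Release both end moments; the primary structure is a simply-supported span DE with redundants M_D and M_E.
End rotations of the released simple span under the applied load (×1/EI):
  at D: point load 26 at a = 6.84: Pab(L + b)/(6LEI) = 189.2/EI
  at E: point load 26 at a = 6.84: Pab(L + a)/(6LEI) = 216.3/EI
  at D: UDL 26: wL³/(24EI) = 1605/EI
  at E: UDL 26: wL³/(24EI) = 1605/EI
  θ_D0 = 1794/EI,  θ_E0 = 1821/EI
Flexibility coefficients: a unit moment at one end gives L/(3EI) there and L/(6EI) at the far end, so f₁₁ = f₂₂ = 3.8/EI and f₁₂ = f₂₁ = 1.9/EI.
Compatibility — zero rotation at each built-in end:
  3.8 M_D + 1.9 M_E = 1794
  1.9 M_D + 3.8 M_E = 1821
Solving the pair gives M_D = 310 kN·m and M_E = 324.3 kN·m (hogging).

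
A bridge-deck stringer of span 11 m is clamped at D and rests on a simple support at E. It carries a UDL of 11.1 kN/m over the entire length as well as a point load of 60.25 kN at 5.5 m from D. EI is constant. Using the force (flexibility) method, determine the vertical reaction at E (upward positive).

Release the roller at E. Primary structure: cantilever fixed at D.
Deflection at E on the released cantilever, summing each load's contribution:
  UDL 11.1: wL⁴/(8EI) = 20314/EI
  point load 60.25 at a = 5.5: Pa²(3L − a)/(6EI) = 8353/EI
  δ_0 = 28668/EI
Tip deflection under a unit load at E: L³/(3EI) = 443.7/EI.
The prop prevents deflection at E: R_E = δ_0/δ_{EE} = 28668/443.7 = 64.62 kN.

R_E = 64.62 kN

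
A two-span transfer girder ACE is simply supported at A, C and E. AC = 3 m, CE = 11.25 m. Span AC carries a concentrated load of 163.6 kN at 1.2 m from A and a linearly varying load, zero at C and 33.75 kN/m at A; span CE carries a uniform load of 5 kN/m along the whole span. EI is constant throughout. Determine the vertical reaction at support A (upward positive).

R_A = 104.1 kN

Take M_C as the redundant. Released structure: two simple spans AC and CE with a hinge at C.
Discontinuity in slope at C on the released structure — sum the simple-span end rotations:
  span AC: point load 163.6 at a = 1.2: Pab(L + a)/(6LEI) = 82.45/EI
  span AC: triangular load, peak 33.75: 7w₀L³/(360EI) = 17.72/EI
  span CE: UDL 5: wL³/(24EI) = 296.6/EI
  relative rotation θ_0 = (100.2 + 296.6)/EI = 396.8/EI
A unit hogging moment at C produces rotation L₁/(3EI) + L₂/(3EI) = 4.75/EI.
Compatibility: M_C·(L₁+L₂)/(3EI) = θ_0, giving M_C = 83.54 kN·m (hogging).
Span AC, ΣM about A with M_C applied at C: R_C^{AC}·3 = 246.9 + 83.54, so R_C^{AC} = 110.2 kN and R_A = 214.2 − 110.2 = 104.1 kN.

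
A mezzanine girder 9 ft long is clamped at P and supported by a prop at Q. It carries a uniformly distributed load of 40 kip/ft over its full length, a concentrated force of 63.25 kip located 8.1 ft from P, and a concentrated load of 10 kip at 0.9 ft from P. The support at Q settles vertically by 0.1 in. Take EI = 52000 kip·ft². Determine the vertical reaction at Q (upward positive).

R_Q = 187.2 kip

Choose R_Q as the redundant. The primary structure is the cantilever fixed at P.
Primary-structure tip deflection at Q by superposition:
  UDL 40: wL⁴/(8EI) = 32805/EI
  point load 63.25 at a = 8.1: Pa²(3L − a)/(6EI) = 13072/EI
  point load 10 at a = 0.9: Pa²(3L − a)/(6EI) = 35.23/EI
  δ_0 = 45912/EI
Tip deflection under a unit load at Q: L³/(3EI) = 243/EI.
With EI = 52000 kip·ft²: δ_0 = 0.88293 ft and δ_{QQ} = 0.004673 ft/kip.
Compatibility — the beam at Q must follow the support down by 0.008333 ft: δ_0 − R_Q·δ_{QQ} = 0.008333, so R_Q = (0.88293 − 0.008333)/0.004673 = 187.2 kip.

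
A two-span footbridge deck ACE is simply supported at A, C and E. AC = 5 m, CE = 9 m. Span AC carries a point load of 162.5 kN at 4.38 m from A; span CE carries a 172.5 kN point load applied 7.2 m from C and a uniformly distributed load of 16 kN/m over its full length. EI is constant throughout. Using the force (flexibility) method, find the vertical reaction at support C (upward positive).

R_C = 320.3 kN

Release continuity at C by inserting a hinge; the redundant is the internal moment M_C. The primary structure is two simply-supported spans AC and CE.
Discontinuity in slope at C on the released structure — sum the simple-span end rotations:
  span AC: point load 162.5 at a = 4.38: Pab(L + a)/(6LEI) = 138/EI
  span CE: point load 172.5 at a = 7.2: Pab(L + b)/(6LEI) = 447.1/EI
  span CE: UDL 16: wL³/(24EI) = 486/EI
  relative rotation θ_0 = (138 + 933.1)/EI = 1071/EI
A unit hogging moment at C produces rotation L₁/(3EI) + L₂/(3EI) = 4.667/EI.
Slope continuity at C: θ_0 = M_C·4.667/EI, so M_C = 1071/4.667 = 229.5 kN·m (hogging).
Span AC, ΣM about A with M_C applied at C: R_C^{AC}·5 = 711.8 + 229.5, so R_C^{AC} = 188.3 kN and R_A = 162.5 − 188.3 = -25.75 kN.
Span CE, ΣM about E: R_C^{CE}·9 = 958.5 + 229.5, so R_C^{CE} = 132 kN and R_E = 316.5 − 132 = 184.5 kN.
R_C = 188.3 + 132 = 320.3 kN.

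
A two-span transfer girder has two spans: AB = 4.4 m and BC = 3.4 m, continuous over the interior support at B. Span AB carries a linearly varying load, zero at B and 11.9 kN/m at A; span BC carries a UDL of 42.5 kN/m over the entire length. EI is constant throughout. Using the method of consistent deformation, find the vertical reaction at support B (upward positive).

Take M_B as the redundant. Released structure: two simple spans AB and BC with a hinge at B.
End slopes at the hinge B, treating each span as simply supported:
  span AB: triangular load, peak 11.9: 7w₀L³/(360EI) = 19.71/EI
  span BC: UDL 42.5: wL³/(24EI) = 69.6/EI
  relative rotation θ_0 = (19.71 + 69.6)/EI = 89.31/EI
A unit hogging moment at B produces rotation L₁/(3EI) + L₂/(3EI) = 2.6/EI.
Compatibility: M_B·(L₁+L₂)/(3EI) = θ_0, giving M_B = 34.35 kN·m (hogging).
Span AB, ΣM about A with M_B applied at B: R_B^{AB}·4.4 = 38.4 + 34.35, so R_B^{AB} = 16.53 kN and R_A = 26.18 − 16.53 = 9.646 kN.
Span BC, ΣM about C: R_B^{BC}·3.4 = 245.7 + 34.35, so R_B^{BC} = 82.35 kN and R_C = 144.5 − 82.35 = 62.15 kN.
R_B = 16.53 + 82.35 = 98.89 kN.

R_B = 98.89 kN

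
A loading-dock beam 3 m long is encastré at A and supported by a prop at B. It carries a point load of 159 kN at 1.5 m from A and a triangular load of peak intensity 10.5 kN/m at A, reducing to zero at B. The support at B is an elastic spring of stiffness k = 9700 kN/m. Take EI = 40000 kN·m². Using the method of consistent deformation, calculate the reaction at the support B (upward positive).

R_B = 36.23 kN

Take the reaction at B as the redundant and release it; the primary structure is a cantilever fixed at A.
Downward deflection at the released point B due to the loads:
  point load 159 at a = 1.5: Pa²(3L − a)/(6EI) = 447.2/EI
  triangular load, peak 10.5 at the fixed end: w₀L⁴/(30EI) = 28.35/EI
  δ_0 = 475.5/EI
Flexibility coefficient — unit upward force at B: δ_{BB} = L³/(3EI) = 9/EI.
With EI = 40000 kN·m²: δ_0 = 0.011888 m and δ_{BB} = 0.000225 m/kN.
Compatibility — the spring shortens by R_B/k under the reaction it provides: δ_0 − R_B·δ_{BB} = R_B/k. With 1/k = 0.000103 m/kN, R_B = δ_0 / (δ_{BB} + 1/k) = 0.011888 / (0.000225 + 0.000103) = 36.23 kN.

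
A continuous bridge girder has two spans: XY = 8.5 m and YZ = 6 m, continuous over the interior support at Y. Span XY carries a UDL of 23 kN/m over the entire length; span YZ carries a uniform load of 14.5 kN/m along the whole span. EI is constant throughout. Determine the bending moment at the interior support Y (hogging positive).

Insert a hinge at Y; M_Y is the redundant, and each span becomes simply supported.
End slopes at the hinge Y, treating each span as simply supported:
  span XY: UDL 23: wL³/(24EI) = 588.5/EI
  span YZ: UDL 14.5: wL³/(24EI) = 130.5/EI
  relative rotation θ_0 = (588.5 + 130.5)/EI = 719/EI
A unit hogging moment at Y produces rotation L₁/(3EI) + L₂/(3EI) = 4.833/EI.
Slope continuity at Y: θ_0 = M_Y·4.833/EI, so M_Y = 719/4.833 = 148.8 kN·m (hogging).

M_Y = 148.8 kN·m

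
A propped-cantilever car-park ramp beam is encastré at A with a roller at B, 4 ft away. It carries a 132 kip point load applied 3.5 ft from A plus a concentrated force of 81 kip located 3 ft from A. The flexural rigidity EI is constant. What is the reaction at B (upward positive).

Release the roller at B. Primary structure: cantilever fixed at A.
Deflection at B on the released cantilever, summing each load's contribution:
  point load 132 at a = 3.5: Pa²(3L − a)/(6EI) = 2291/EI
  point load 81 at a = 3: Pa²(3L − a)/(6EI) = 1094/EI
  δ_0 = 3384/EI
Tip deflection under a unit load at B: L³/(3EI) = 21.33/EI.
The prop prevents deflection at B: R_B = δ_0/δ_{BB} = 3384/21.33 = 158.6 kip.

R_B = 158.6 kip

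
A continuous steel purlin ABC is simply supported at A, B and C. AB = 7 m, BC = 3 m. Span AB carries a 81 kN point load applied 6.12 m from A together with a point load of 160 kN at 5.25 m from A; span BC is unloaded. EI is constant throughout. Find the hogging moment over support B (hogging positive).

Take M_B as the redundant. Released structure: two simple spans AB and BC with a hinge at B.
End slopes at the hinge B, treating each span as simply supported:
  span AB: point load 81 at a = 6.12: Pab(L + a)/(6LEI) = 136.3/EI
  span AB: point load 160 at a = 5.25: Pab(L + a)/(6LEI) = 428.8/EI
  relative rotation θ_0 = (565 + 0)/EI = 565/EI
A unit hogging moment at B produces rotation L₁/(3EI) + L₂/(3EI) = 3.333/EI.
Slope continuity at B: θ_0 = M_B·3.333/EI, so M_B = 565/3.333 = 169.5 kN·m (hogging).

M_B = 169.5 kN·m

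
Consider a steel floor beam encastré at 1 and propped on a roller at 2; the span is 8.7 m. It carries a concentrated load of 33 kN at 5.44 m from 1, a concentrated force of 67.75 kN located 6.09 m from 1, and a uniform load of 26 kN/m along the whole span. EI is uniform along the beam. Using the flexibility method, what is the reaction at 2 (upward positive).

R_2 = 138.3 kN

Remove the prop at 2; the released (primary) structure is a cantilever built in at 1.
Downward deflection at the released point 2 due to the loads:
  point load 33 at a = 5.44: Pa²(3L − a)/(6EI) = 3363/EI
  point load 67.75 at a = 6.09: Pa²(3L − a)/(6EI) = 8380/EI
  UDL 26: wL⁴/(8EI) = 18619/EI
  δ_0 = 30362/EI
Flexibility coefficient — unit upward force at 2: δ_{22} = L³/(3EI) = 219.5/EI.
Compatibility at 2: δ_0 − R_2·δ_{22} = 0, so R_2 = 30362/219.5 = 138.3 kN.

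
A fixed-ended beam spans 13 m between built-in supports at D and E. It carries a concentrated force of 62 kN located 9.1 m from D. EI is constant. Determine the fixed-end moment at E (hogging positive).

Release both end moments; the primary structure is a simply-supported span DE with redundants M_D and M_E.
End rotations of the released simple span under the applied load (×1/EI):
  at D: point load 62 at a = 9.1: Pab(L + b)/(6LEI) = 476.7/EI
  at E: point load 62 at a = 9.1: Pab(L + a)/(6LEI) = 623.4/EI
  θ_D0 = 476.7/EI,  θ_E0 = 623.4/EI
Flexibility coefficients: a unit moment at one end gives L/(3EI) there and L/(6EI) at the far end, so f₁₁ = f₂₂ = 4.333/EI and f₁₂ = f₂₁ = 2.167/EI.
Compatibility — zero rotation at each built-in end:
  4.333 M_D + 2.167 M_E = 476.7
  2.167 M_D + 4.333 M_E = 623.4
Solving the pair gives M_D = 50.78 kN·m and M_E = 118.5 kN·m (hogging).

M_E = 118.5 kN·m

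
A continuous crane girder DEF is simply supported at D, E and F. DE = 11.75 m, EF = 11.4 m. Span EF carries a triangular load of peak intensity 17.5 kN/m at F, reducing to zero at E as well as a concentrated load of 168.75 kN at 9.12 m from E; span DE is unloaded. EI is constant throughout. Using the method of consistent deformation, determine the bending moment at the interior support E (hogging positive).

M_E = 156.3 kN·m

Insert a hinge at E; M_E is the redundant, and each span becomes simply supported.
End slopes at the hinge E, treating each span as simply supported:
  span EF: triangular load, peak 17.5: 7w₀L³/(360EI) = 504.1/EI
  span EF: point load 168.75 at a = 9.12: Pab(L + b)/(6LEI) = 701.8/EI
  relative rotation θ_0 = (0 + 1206)/EI = 1206/EI
A unit hogging moment at E produces rotation L₁/(3EI) + L₂/(3EI) = 7.717/EI.
Compatibility: M_E·(L₁+L₂)/(3EI) = θ_0, giving M_E = 156.3 kN·m (hogging).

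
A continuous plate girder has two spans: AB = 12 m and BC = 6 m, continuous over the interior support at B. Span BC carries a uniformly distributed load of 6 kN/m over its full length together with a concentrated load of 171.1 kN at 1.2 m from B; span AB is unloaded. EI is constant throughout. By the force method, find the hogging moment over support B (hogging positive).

M_B = 58.28 kN·m

Release continuity at B by inserting a hinge; the redundant is the internal moment M_B. The primary structure is two simply-supported spans AB and BC.
Discontinuity in slope at B on the released structure — sum the simple-span end rotations:
  span BC: UDL 6: wL³/(24EI) = 54/EI
  span BC: point load 171.1 at a = 1.2: Pab(L + b)/(6LEI) = 295.7/EI
  relative rotation θ_0 = (0 + 349.7)/EI = 349.7/EI
A unit hogging moment at B produces rotation L₁/(3EI) + L₂/(3EI) = 6/EI.
Compatibility: M_B·(L₁+L₂)/(3EI) = θ_0, giving M_B = 58.28 kN·m (hogging).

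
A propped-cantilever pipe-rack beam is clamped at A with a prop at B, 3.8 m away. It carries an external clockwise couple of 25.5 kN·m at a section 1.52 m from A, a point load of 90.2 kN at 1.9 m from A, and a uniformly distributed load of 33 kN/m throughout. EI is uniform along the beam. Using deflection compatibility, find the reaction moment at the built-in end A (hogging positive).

M_A = 124.9 kN·m

Release the roller at B. Primary structure: cantilever fixed at A.
Primary-structure tip deflection at B by superposition:
  clockwise couple 25.5 at a = 1.52: M₀a(2L − a)/(2EI) = 117.8/EI
  point load 90.2 at a = 1.9: Pa²(3L − a)/(6EI) = 515.6/EI
  UDL 33: wL⁴/(8EI) = 860.1/EI
  δ_0 = 1494/EI
Flexibility coefficient — unit upward force at B: δ_{BB} = L³/(3EI) = 18.29/EI.
The prop prevents deflection at B: R_B = δ_0/δ_{BB} = 1494/18.29 = 81.65 kN.
Moment equilibrium about A: M_A = Σ(load moments about A) − R_B·L = 435.1 − 81.65×3.8 = 124.9 kN·m.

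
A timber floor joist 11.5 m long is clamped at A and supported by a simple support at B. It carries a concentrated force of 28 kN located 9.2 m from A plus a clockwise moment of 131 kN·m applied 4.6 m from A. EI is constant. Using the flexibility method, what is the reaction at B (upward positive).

Release the roller at B. Primary structure: cantilever fixed at A.
Downward deflection at the released point B due to the loads:
  point load 28 at a = 9.2: Pa²(3L − a)/(6EI) = 9993/EI
  clockwise couple 131 at a = 4.6: M₀a(2L − a)/(2EI) = 5544/EI
  δ_0 = 15537/EI
Tip deflection under a unit load at B: L³/(3EI) = 507/EI.
Compatibility at B: δ_0 − R_B·δ_{BB} = 0, so R_B = 15537/507 = 30.65 kN.

R_B = 30.65 kN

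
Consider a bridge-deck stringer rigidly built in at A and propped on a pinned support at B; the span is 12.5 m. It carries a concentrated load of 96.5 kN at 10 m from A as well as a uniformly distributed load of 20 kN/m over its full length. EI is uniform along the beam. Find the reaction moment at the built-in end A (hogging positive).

M_A = 506.4 kN·m

Choose R_B as the redundant. The primary structure is the cantilever fixed at A.
Downward deflection at the released point B due to the loads:
  point load 96.5 at a = 10: Pa²(3L − a)/(6EI) = 44229/EI
  UDL 20: wL⁴/(8EI) = 61035/EI
  δ_0 = 105264/EI
Flexibility coefficient — unit upward force at B: δ_{BB} = L³/(3EI) = 651/EI.
Compatibility at B: δ_0 − R_B·δ_{BB} = 0, so R_B = 105264/651 = 161.7 kN.
Moment equilibrium about A: M_A = Σ(load moments about A) − R_B·L = 2528 − 161.7×12.5 = 506.4 kN·m.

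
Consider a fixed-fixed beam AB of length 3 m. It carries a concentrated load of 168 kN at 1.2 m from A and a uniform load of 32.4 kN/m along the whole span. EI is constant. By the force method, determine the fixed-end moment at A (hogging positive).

M_A = 96.88 kN·m

Take the two fixed-end moments M_A, M_B as redundants; the released structure is the simple span AB.
Simple-span end rotations at A and B under the given loads:
  at A: point load 168 at a = 1.2: Pab(L + b)/(6LEI) = 96.77/EI
  at B: point load 168 at a = 1.2: Pab(L + a)/(6LEI) = 84.67/EI
  at A: UDL 32.4: wL³/(24EI) = 36.45/EI
  at B: UDL 32.4: wL³/(24EI) = 36.45/EI
  θ_A0 = 133.2/EI,  θ_B0 = 121.1/EI
Flexibility coefficients: a unit moment at one end gives L/(3EI) there and L/(6EI) at the far end, so f₁₁ = f₂₂ = 1/EI and f₁₂ = f₂₁ = 0.5/EI.
Compatibility — zero rotation at each built-in end:
  1 M_A + 0.5 M_B = 133.2
  0.5 M_A + 1 M_B = 121.1
Solving the pair gives M_A = 96.88 kN·m and M_B = 72.68 kN·m (hogging).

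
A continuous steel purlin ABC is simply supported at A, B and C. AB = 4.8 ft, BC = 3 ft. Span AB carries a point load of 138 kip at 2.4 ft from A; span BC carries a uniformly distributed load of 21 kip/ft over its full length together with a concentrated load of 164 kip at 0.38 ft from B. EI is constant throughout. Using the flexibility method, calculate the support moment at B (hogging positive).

M_B = 105.1 kip·ft

Insert a hinge at B; M_B is the redundant, and each span becomes simply supported.
Discontinuity in slope at B on the released structure — sum the simple-span end rotations:
  span AB: point load 138 at a = 2.4: Pab(L + a)/(6LEI) = 198.7/EI
  span BC: UDL 21: wL³/(24EI) = 23.62/EI
  span BC: point load 164 at a = 0.38: Pab(L + b)/(6LEI) = 50.98/EI
  relative rotation θ_0 = (198.7 + 74.6)/EI = 273.3/EI
A unit hogging moment at B produces rotation L₁/(3EI) + L₂/(3EI) = 2.6/EI.
Compatibility: M_B·(L₁+L₂)/(3EI) = θ_0, giving M_B = 105.1 kip·ft (hogging).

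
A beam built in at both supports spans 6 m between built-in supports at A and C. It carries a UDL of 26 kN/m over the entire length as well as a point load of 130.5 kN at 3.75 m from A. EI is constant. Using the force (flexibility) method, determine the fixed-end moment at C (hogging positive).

M_C = 192.7 kN·m

Take the two fixed-end moments M_A, M_C as redundants; the released structure is the simple span AC.
Simple-span end rotations at A and C under the given loads:
  at A: UDL 26: wL³/(24EI) = 234/EI
  at C: UDL 26: wL³/(24EI) = 234/EI
  at A: point load 130.5 at a = 3.75: Pab(L + b)/(6LEI) = 252.3/EI
  at C: point load 130.5 at a = 3.75: Pab(L + a)/(6LEI) = 298.2/EI
  θ_A0 = 486.3/EI,  θ_C0 = 532.2/EI
Flexibility coefficients: a unit moment at one end gives L/(3EI) there and L/(6EI) at the far end, so f₁₁ = f₂₂ = 2/EI and f₁₂ = f₂₁ = 1/EI.
Compatibility — zero rotation at each built-in end:
  2 M_A + 1 M_C = 486.3
  1 M_A + 2 M_C = 532.2
Solving the pair gives M_A = 146.8 kN·m and M_C = 192.7 kN·m (hogging).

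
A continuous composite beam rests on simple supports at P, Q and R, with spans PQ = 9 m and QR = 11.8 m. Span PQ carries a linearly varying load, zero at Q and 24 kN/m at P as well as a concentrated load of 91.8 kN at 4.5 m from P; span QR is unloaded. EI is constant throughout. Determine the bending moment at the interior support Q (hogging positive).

M_Q = 116.1 kN·m

Take M_Q as the redundant. Released structure: two simple spans PQ and QR with a hinge at Q.
Discontinuity in slope at Q on the released structure — sum the simple-span end rotations:
  span PQ: triangular load, peak 24: 7w₀L³/(360EI) = 340.2/EI
  span PQ: point load 91.8 at a = 4.5: Pab(L + a)/(6LEI) = 464.7/EI
  relative rotation θ_0 = (804.9 + 0)/EI = 804.9/EI
A unit hogging moment at Q produces rotation L₁/(3EI) + L₂/(3EI) = 6.933/EI.
Compatibility: M_Q·(L₁+L₂)/(3EI) = θ_0, giving M_Q = 116.1 kN·m (hogging).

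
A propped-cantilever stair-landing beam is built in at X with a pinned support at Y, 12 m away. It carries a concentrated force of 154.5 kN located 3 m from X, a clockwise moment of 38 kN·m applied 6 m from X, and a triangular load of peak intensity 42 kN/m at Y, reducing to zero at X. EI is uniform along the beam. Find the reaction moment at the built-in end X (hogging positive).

Choose R_Y as the redundant. The primary structure is the cantilever fixed at X.
Deflection at Y on the released cantilever, summing each load's contribution:
  point load 154.5 at a = 3: Pa²(3L − a)/(6EI) = 7648/EI
  clockwise couple 38 at a = 6: M₀a(2L − a)/(2EI) = 2052/EI
  triangular load, peak 42 at the free end: 11w₀L⁴/(120EI) = 79834/EI
  δ_0 = 89533/EI
Flexibility coefficient — unit upward force at Y: δ_{YY} = L³/(3EI) = 576/EI.
The prop prevents deflection at Y: R_Y = δ_0/δ_{YY} = 89533/576 = 155.4 kN.
Moment equilibrium about X: M_X = Σ(load moments about X) − R_Y·L = 2518 − 155.4×12 = 652.2 kN·m.

M_X = 652.2 kN·m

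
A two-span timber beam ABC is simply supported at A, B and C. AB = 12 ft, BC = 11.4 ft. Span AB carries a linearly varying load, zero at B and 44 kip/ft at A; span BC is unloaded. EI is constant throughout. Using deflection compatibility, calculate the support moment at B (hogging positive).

Take M_B as the redundant. Released structure: two simple spans AB and BC with a hinge at B.
End slopes at the hinge B, treating each span as simply supported:
  span AB: triangular load, peak 44: 7w₀L³/(360EI) = 1478/EI
  relative rotation θ_0 = (1478 + 0)/EI = 1478/EI
A unit hogging moment at B produces rotation L₁/(3EI) + L₂/(3EI) = 7.8/EI.
Slope continuity at B: θ_0 = M_B·7.8/EI, so M_B = 1478/7.8 = 189.5 kip·ft (hogging).

M_B = 189.5 kip·ft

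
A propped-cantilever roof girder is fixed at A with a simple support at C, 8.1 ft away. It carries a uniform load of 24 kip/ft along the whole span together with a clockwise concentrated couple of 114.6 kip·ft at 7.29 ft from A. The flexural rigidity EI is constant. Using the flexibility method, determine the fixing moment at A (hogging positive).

M_A = 141.2 kip·ft

Choose R_C as the redundant. The primary structure is the cantilever fixed at A.
Downward deflection at the released point C due to the loads:
  UDL 24: wL⁴/(8EI) = 12914/EI
  clockwise couple 114.6 at a = 7.29: M₀a(2L − a)/(2EI) = 3722/EI
  δ_0 = 16636/EI
Flexibility coefficient — unit upward force at C: δ_{CC} = L³/(3EI) = 177.1/EI.
Compatibility at C: δ_0 − R_C·δ_{CC} = 0, so R_C = 16636/177.1 = 93.91 kip.
Moment equilibrium about A: M_A = Σ(load moments about A) − R_C·L = 901.9 − 93.91×8.1 = 141.2 kip·ft.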